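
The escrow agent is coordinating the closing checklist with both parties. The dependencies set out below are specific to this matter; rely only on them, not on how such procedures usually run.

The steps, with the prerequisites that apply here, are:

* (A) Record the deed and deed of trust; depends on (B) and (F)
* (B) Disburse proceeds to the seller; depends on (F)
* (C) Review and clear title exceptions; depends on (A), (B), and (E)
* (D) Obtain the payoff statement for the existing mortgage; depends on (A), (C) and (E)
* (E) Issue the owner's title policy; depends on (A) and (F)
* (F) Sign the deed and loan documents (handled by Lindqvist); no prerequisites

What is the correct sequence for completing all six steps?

(F), (B), (A), (E), (C), (D)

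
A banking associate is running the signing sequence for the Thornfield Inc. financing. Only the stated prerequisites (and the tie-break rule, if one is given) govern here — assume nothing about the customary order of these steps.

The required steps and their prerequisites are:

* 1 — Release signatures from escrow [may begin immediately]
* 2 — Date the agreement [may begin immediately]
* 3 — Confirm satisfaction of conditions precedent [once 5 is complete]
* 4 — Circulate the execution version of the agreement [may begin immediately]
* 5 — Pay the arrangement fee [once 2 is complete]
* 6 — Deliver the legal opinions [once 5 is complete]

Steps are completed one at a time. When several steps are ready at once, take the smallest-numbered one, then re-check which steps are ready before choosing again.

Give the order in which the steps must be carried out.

1 2 4 5 3 6

1, 2 and 4 have no prerequisites; 1 has the earlier label, so 1 is first.
Now 2 and 4 have their prerequisites met. 2 has the earlier label, so 2 next.
Now 4 and 5 have their prerequisites met. 4 has the earlier label, so 4 next.
5 is the only step now ready → 5.
3 and 6 are both available; 3 has the earlier label → 3.
6 needed 5, now all done → 6.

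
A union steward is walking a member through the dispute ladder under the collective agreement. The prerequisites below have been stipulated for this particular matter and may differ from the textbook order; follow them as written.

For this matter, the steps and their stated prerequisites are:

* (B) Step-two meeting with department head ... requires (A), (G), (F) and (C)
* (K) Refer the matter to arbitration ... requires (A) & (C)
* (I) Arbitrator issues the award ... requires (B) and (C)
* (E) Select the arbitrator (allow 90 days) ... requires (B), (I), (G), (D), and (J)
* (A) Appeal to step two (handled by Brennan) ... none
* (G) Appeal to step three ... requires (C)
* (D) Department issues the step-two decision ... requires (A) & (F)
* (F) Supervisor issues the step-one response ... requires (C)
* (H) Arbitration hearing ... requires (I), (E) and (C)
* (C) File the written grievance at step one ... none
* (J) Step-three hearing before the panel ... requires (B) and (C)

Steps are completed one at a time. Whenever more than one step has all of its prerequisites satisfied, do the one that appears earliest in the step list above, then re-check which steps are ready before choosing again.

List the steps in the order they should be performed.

(A) and (C) have no prerequisites; (A) is listed earlier, so (A) is first.
(C) is the only step now ready → (C).
(K), (G) and (F) are all available; (K) is listed earlier → (K).
Now (G) and (F) have their prerequisites met. (G) is listed earlier, so (G) next.
(F) is the only step now ready → (F).
Now (B) and (D) have their prerequisites met. (B) is listed earlier, so (B) next.
(I), (D) and (J) are all available; (I) is listed earlier → (I).
Now (D) and (J) have their prerequisites met. (D) is listed earlier, so (D) next.
(J) needed (B) and (C), now all done → (J).
That leaves (E) as the only ready step → (E).
(H) needed (I), (E) and (C), now all done → (H).

(A), (C), (K), (G), (F), (B), (I), (D), (J), (E), (H)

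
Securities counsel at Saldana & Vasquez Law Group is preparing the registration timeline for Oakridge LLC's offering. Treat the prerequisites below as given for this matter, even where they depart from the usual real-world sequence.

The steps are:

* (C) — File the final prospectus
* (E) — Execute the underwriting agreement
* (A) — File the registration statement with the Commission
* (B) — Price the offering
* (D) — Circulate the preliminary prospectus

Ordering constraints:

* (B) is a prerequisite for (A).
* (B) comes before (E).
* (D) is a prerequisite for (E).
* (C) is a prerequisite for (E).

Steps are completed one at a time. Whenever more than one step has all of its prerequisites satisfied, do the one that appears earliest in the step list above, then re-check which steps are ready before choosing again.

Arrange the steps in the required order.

(C), (B) and (D) have no prerequisites; (C) is listed earlier, so (C) is first.
Now (B) and (D) have their prerequisites met. (B) is listed earlier, so (B) next.
(A) now also ready, so the ready set is {(A), (D)}; (A) is listed earlier → (A).
That leaves (D) as the only ready step → (D).
(E) is the only step now ready → (E).

(C), (B), (A), (D), (E)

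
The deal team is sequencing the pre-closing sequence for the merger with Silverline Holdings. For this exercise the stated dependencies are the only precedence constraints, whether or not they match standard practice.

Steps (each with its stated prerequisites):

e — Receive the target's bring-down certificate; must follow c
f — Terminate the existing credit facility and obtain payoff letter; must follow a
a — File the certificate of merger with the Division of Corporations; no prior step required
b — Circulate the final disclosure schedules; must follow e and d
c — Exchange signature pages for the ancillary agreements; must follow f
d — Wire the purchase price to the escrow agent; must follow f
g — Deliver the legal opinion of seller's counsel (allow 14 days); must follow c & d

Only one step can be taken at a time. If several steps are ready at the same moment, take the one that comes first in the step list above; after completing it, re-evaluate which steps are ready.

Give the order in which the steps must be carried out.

a is the only step with nothing outstanding, so it goes first.
That leaves f as the only ready step → f.
Ready: c and d. c is listed earlier → c.
e now also ready, so the ready set is {e, d}; e is listed earlier → e.
That leaves d as the only ready step → d.
Now b and g have their prerequisites met. b is listed earlier, so b next.
g needed c and d, now all done → g.

a f c e d b g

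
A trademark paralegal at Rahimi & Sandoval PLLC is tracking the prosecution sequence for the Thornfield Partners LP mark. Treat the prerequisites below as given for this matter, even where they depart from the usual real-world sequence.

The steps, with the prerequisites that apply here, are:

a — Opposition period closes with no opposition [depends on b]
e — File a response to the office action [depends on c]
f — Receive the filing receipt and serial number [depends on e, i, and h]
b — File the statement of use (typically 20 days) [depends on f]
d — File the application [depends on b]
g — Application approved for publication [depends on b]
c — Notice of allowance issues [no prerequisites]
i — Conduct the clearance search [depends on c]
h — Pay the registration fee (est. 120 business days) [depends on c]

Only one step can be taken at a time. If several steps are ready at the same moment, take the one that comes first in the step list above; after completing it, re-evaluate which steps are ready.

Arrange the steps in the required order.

c has no prerequisites → c first.
e, i and h are all available; e is listed earlier → e.
i and h are both available; i is listed earlier → i.
That leaves h as the only ready step → h.
f needed e, i and h, now all done → f.
Next only b has its prerequisites met → b.
Ready: a, d and g. a is listed earlier → a.
d and g are both available; d is listed earlier → d.
That leaves g as the only ready step → g.

c, e, i, h, f, b, a, d, g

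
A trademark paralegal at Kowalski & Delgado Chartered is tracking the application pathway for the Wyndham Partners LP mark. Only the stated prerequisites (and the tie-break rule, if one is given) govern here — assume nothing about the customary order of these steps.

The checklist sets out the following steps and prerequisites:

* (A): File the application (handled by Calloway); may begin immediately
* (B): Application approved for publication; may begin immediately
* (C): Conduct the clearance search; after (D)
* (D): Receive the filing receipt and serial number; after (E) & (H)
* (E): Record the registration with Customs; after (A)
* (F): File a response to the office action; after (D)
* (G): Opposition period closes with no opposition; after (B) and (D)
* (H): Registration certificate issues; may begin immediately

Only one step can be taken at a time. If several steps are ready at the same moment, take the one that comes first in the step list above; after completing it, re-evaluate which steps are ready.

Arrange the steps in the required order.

(A), (B), (E), (H), (D), (C), (F), (G)

Nothing is required for (A), (B) and (H). (A) is listed earlier → (A) first.
(E) now also ready, so the ready set is {(B), (E), (H)}; (B) is listed earlier → (B).
Now (E) and (H) have their prerequisites met. (E) is listed earlier, so (E) next.
(H) is the only step now ready → (H).
That leaves (D) as the only ready step → (D).
Ready: (C), (F) and (G). (C) is listed earlier → (C).
(F) and (G) are both available; (F) is listed earlier → (F).
(G) is the only step now ready → (G).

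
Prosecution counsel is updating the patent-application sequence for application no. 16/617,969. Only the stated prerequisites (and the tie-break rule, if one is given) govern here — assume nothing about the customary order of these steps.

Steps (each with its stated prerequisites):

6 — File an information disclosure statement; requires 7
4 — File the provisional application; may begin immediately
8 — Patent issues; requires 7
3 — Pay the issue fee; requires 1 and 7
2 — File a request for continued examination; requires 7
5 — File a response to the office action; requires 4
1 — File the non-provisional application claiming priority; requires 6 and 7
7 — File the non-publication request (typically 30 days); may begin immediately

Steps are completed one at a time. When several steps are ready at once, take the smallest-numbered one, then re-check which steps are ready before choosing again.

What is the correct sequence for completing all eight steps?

Nothing is required for 4 and 7. 4 has the earlier label → 4 first.
5 now also ready, so the ready set is {5, 7}; 5 has the earlier label → 5.
That leaves 7 as the only ready step → 7.
Now 2, 6 and 8 have their prerequisites met. 2 has the earlier label, so 2 next.
Ready: 6 and 8. 6 has the earlier label → 6.
Now 1 and 8 have their prerequisites met. 1 has the earlier label, so 1 next.
Ready: 3 and 8. 3 has the earlier label → 3.
8 is the only step now ready → 8.

4, 5, 7, 2, 6, 1, 3, 8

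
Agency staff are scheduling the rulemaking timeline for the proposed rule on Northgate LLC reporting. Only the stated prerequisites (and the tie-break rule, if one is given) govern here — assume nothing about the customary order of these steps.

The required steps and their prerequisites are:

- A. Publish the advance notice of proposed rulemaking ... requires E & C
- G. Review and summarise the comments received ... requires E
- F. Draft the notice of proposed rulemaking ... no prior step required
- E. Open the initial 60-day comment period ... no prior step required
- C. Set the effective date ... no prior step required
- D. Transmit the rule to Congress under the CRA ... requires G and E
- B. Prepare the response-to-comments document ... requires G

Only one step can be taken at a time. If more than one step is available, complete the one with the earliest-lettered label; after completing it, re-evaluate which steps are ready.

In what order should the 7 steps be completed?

C, E, A, F, G, B, D

Nothing is required for C, E and F. C has the earlier label → C first.
Ready: E and F. E has the earlier label → E.
A, F and G are all available; A has the earlier label → A.
F and G are both available; F has the earlier label → F.
G needed E, now all done → G.
Ready: B and D. B has the earlier label → B.
D needed E and G, now all done → D.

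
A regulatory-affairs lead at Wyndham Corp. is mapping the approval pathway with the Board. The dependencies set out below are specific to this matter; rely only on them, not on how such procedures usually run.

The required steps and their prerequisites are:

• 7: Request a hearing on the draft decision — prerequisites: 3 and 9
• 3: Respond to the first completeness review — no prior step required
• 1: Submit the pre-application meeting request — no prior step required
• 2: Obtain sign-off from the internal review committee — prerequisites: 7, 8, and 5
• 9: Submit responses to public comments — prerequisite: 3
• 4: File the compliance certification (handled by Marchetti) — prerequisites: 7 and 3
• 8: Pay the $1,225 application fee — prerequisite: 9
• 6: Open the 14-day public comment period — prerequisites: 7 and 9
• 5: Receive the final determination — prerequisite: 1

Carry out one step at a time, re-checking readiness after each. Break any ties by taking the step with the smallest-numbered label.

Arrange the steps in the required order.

1 → 3 → 5 → 9 → 7 → 4 → 6 → 8 → 2

Nothing is required for 1 and 3. 1 has the earlier label → 1 first.
3 and 5 are both available; 3 has the earlier label → 3.
9 now also ready, so the ready set is {5, 9}; 5 has the earlier label → 5.
9 needed 3, now all done → 9.
Now 7 and 8 have their prerequisites met. 7 has the earlier label, so 7 next.
4 and 6 now also ready, so the ready set is {4, 6, 8}; 4 has the earlier label → 4.
Ready: 6 and 8. 6 has the earlier label → 6.
Next only 8 has its prerequisites met → 8.
2 needed 5, 7 and 8, now all done → 2.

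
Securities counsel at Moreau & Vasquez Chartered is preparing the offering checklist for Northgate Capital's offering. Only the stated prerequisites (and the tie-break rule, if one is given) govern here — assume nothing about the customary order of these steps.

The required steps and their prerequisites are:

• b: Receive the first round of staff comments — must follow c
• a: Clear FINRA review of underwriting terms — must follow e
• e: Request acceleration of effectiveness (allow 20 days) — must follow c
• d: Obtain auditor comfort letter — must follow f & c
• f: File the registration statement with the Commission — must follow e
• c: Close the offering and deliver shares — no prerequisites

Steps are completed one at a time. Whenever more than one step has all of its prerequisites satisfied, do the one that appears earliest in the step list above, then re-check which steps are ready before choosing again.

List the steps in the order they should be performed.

c, b, e, a, f, d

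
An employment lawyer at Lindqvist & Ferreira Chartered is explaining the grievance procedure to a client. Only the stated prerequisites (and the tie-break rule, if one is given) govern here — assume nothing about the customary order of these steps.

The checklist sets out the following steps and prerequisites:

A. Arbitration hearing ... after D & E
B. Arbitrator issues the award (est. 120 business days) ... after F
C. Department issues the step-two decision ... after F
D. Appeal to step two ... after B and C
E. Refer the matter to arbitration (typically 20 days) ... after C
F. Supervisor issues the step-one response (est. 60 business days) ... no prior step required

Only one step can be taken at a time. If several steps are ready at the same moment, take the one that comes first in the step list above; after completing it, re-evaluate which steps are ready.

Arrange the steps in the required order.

F → B → C → D → E → A

F has no prerequisites → F first.
B and C are both available; B is listed earlier → B.
C needed F, now all done → C.
Ready: D and E. D is listed earlier → D.
Next only E has its prerequisites met → E.
A needed D and E, now all done → A.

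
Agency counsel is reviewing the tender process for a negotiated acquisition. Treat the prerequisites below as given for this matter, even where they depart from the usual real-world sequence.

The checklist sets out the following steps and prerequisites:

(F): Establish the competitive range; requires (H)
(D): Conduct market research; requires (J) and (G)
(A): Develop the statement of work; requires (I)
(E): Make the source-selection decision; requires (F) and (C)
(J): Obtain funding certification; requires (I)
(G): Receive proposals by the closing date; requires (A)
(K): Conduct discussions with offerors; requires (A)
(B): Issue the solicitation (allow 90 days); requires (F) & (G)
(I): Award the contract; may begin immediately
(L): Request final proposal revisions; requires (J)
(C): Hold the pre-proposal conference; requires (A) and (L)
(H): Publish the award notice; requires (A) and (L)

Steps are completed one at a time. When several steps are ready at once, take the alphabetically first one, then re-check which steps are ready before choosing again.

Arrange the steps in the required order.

(I), (A), (G), (J), (D), (K), (L), (C), (H), (F), (B), (E)

(I) is the only step with nothing outstanding, so it goes first.
(A) and (J) are both available; (A) has the earlier label → (A).
Now (G), (J) and (K) have their prerequisites met. (G) has the earlier label, so (G) next.
Now (J) and (K) have their prerequisites met. (J) has the earlier label, so (J) next.
Ready: (D), (K) and (L). (D) has the earlier label → (D).
Now (K) and (L) have their prerequisites met. (K) has the earlier label, so (K) next.
Next only (L) has its prerequisites met → (L).
Ready: (C) and (H). (C) has the earlier label → (C).
(H) is the only step now ready → (H).
That leaves (F) as the only ready step → (F).
Ready: (B) and (E). (B) has the earlier label → (B).
That leaves (E) as the only ready step → (E).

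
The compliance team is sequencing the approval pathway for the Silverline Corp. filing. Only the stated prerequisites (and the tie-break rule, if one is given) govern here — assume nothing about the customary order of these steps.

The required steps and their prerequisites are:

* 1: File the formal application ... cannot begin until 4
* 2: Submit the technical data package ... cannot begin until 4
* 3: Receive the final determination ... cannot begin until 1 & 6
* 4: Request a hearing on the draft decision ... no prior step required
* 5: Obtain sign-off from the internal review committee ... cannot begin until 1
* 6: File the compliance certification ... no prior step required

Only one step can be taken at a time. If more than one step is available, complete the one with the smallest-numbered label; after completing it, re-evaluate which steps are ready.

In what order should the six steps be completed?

4 1 2 5 6 3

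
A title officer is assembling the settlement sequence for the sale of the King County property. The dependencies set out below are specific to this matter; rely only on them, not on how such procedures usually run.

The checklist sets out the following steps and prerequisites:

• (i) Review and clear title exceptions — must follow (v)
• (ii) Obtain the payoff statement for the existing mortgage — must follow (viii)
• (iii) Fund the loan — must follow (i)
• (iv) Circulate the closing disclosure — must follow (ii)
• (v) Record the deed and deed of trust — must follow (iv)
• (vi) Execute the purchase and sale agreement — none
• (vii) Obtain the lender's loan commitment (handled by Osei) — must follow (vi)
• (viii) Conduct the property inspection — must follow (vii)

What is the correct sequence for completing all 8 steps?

(vi), (vii), (viii), (ii), (iv), (v), (i), (iii)

(vi) has no prerequisites → (vi) first.
Next only (vii) has its prerequisites met → (vii).
That leaves (viii) as the only ready step → (viii).
That leaves (ii) as the only ready step → (ii).
That leaves (iv) as the only ready step → (iv).
That leaves (v) as the only ready step → (v).
(i) needed (v), now all done → (i).
That leaves (iii) as the only ready step → (iii).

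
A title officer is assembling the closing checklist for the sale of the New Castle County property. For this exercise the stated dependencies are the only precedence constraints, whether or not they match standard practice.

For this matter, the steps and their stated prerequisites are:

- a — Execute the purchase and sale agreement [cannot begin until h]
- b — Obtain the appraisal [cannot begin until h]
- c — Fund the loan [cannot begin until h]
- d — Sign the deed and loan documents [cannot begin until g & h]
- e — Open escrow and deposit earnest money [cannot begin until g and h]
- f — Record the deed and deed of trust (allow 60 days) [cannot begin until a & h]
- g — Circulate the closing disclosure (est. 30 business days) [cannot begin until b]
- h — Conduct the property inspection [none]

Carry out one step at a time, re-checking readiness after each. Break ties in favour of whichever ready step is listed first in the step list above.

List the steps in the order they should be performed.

h has no prerequisites → h first.
Ready: a, b and c. a is listed earlier → a.
f now also ready, so the ready set is {b, c, f}; b is listed earlier → b.
g now also ready, so the ready set is {c, f, g}; c is listed earlier → c.
Now f and g have their prerequisites met. f is listed earlier, so f next.
g needed b, now all done → g.
Now d and e have their prerequisites met. d is listed earlier, so d next.
e needed g and h, now all done → e.

h, a, b, c, f, g, d, e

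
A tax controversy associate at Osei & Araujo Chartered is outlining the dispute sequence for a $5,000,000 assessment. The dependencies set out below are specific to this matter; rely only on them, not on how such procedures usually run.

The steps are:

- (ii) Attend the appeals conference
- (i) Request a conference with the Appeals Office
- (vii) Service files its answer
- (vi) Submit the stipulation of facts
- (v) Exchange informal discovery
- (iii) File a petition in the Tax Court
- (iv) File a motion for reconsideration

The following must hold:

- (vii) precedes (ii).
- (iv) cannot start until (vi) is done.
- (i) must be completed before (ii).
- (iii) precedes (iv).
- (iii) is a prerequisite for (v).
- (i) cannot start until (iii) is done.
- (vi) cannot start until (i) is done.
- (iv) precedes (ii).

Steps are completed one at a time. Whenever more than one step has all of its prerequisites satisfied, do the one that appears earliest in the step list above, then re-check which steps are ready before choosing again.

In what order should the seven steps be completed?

(vii), (iii), (i), (vi), (v), (iv), (ii)

Nothing is required for (vii) and (iii). (vii) is listed earlier → (vii) first.
Next only (iii) has its prerequisites met → (iii).
Now (i) and (v) have their prerequisites met. (i) is listed earlier, so (i) next.
Ready: (vi) and (v). (vi) is listed earlier → (vi).
(v) and (iv) are both available; (v) is listed earlier → (v).
(iv) needed (vi) and (iii), now all done → (iv).
Next only (ii) has its prerequisites met → (ii).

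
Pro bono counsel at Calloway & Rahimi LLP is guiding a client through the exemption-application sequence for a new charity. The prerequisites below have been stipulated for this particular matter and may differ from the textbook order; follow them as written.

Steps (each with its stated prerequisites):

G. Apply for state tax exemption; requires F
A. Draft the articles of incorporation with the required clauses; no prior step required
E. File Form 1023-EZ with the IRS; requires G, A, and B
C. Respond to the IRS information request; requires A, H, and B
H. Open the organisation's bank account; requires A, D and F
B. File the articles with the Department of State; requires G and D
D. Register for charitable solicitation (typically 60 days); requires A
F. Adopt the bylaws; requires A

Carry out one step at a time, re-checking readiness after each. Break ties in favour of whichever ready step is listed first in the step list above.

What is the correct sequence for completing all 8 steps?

Only A has no prerequisites, so it is first.
D and F are both available; D is listed earlier → D.
F needed A, now all done → F.
G and H are both available; G is listed earlier → G.
B now also ready, so the ready set is {H, B}; H is listed earlier → H.
Next only B has its prerequisites met → B.
Ready: E and C. E is listed earlier → E.
C needed A, H and B, now all done → C.

A D F G H B E C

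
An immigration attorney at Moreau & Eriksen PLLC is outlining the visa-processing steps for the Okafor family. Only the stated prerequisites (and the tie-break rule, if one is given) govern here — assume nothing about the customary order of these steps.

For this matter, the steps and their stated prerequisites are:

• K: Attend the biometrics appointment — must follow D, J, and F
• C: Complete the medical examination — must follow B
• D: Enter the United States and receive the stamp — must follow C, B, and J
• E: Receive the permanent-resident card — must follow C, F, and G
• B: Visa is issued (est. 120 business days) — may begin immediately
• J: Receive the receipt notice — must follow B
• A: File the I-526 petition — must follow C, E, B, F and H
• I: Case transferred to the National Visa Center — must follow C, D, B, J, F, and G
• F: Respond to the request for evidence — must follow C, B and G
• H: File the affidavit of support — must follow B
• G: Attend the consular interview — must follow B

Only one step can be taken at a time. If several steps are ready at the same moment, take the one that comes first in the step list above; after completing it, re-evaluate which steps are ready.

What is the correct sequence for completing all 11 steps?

B, C, J, D, H, G, F, K, E, A, I

B has no prerequisites → B first.
Now C, J, H and G have their prerequisites met. C is listed earlier, so C next.
Now J, H and G have their prerequisites met. J is listed earlier, so J next.
D now also ready, so the ready set is {D, H, G}; D is listed earlier → D.
Now H and G have their prerequisites met. H is listed earlier, so H next.
That leaves G as the only ready step → G.
That leaves F as the only ready step → F.
Now K, E and I have their prerequisites met. K is listed earlier, so K next.
Now E and I have their prerequisites met. E is listed earlier, so E next.
Now A and I have their prerequisites met. A is listed earlier, so A next.
I needed C, D, B, J, F and G, now all done → I.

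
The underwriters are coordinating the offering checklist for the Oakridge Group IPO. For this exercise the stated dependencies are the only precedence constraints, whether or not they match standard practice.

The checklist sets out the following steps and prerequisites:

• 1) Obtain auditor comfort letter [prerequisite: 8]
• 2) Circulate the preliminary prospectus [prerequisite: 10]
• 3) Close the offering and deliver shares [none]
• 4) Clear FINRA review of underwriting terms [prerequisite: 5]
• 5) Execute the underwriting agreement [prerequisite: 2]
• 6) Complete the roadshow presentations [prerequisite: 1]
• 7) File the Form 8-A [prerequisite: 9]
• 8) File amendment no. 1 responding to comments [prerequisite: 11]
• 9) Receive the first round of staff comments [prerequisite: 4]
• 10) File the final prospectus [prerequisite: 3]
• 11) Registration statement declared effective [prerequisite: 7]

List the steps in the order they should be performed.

3 10 2 5 4 9 7 11 8 1 6

3 has no prerequisites → 3 first.
10 is the only step now ready → 10.
Next only 2 has its prerequisites met → 2.
5 needed 2, now all done → 5.
Next only 4 has its prerequisites met → 4.
9 needed 4, now all done → 9.
That leaves 7 as the only ready step → 7.
That leaves 11 as the only ready step → 11.
8 needed 11, now all done → 8.
That leaves 1 as the only ready step → 1.
6 is the only step now ready → 6.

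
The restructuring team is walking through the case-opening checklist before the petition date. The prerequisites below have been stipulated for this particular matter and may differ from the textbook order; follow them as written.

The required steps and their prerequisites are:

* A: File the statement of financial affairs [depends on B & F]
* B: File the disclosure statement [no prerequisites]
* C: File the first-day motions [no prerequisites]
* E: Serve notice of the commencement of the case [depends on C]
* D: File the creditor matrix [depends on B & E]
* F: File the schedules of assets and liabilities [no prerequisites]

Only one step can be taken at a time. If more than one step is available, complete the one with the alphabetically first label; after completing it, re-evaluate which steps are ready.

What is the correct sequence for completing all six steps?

B → C → E → D → F → A

B, C and F have no prerequisites; B has the earlier label, so B is first.
Now C and F have their prerequisites met. C has the earlier label, so C next.
Ready: E and F. E has the earlier label → E.
D now also ready, so the ready set is {D, F}; D has the earlier label → D.
Next only F has its prerequisites met → F.
A needed B and F, now all done → A.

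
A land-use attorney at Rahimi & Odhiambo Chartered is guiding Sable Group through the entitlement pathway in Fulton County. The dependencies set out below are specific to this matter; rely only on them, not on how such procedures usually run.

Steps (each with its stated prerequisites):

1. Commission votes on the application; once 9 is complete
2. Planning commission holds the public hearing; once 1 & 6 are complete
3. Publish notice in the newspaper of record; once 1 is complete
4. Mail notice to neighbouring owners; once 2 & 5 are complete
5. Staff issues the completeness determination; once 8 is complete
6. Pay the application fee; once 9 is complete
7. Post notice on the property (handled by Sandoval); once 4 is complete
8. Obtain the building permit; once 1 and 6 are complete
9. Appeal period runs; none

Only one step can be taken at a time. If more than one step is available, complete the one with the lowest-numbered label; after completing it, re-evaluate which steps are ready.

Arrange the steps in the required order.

9 is the only step with nothing outstanding, so it goes first.
Ready: 1 and 6. 1 has the earlier label → 1.
3 now also ready, so the ready set is {3, 6}; 3 has the earlier label → 3.
6 needed 9, now all done → 6.
Ready: 2 and 8. 2 has the earlier label → 2.
Next only 8 has its prerequisites met → 8.
5 needed 8, now all done → 5.
Next only 4 has its prerequisites met → 4.
Next only 7 has its prerequisites met → 7.

9, 1, 3, 6, 2, 8, 5, 4, 7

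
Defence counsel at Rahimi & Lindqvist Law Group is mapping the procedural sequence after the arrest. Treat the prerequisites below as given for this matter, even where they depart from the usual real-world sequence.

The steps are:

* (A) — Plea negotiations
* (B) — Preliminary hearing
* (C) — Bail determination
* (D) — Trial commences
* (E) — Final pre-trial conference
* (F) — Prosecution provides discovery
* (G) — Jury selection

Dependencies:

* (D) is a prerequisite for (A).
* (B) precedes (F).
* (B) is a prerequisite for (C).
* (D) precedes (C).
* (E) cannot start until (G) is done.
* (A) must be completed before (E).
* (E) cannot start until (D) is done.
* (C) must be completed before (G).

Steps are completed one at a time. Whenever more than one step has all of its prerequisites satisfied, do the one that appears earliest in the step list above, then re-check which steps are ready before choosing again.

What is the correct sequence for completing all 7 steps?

Nothing is required for (B) and (D). (B) is listed earlier → (B) first.
Now (D) and (F) have their prerequisites met. (D) is listed earlier, so (D) next.
(A) and (C) now also ready, so the ready set is {(A), (C), (F)}; (A) is listed earlier → (A).
Now (C) and (F) have their prerequisites met. (C) is listed earlier, so (C) next.
(G) now also ready, so the ready set is {(F), (G)}; (F) is listed earlier → (F).
That leaves (G) as the only ready step → (G).
(E) needed (A), (D) and (G), now all done → (E).

(B) (D) (A) (C) (F) (G) (E)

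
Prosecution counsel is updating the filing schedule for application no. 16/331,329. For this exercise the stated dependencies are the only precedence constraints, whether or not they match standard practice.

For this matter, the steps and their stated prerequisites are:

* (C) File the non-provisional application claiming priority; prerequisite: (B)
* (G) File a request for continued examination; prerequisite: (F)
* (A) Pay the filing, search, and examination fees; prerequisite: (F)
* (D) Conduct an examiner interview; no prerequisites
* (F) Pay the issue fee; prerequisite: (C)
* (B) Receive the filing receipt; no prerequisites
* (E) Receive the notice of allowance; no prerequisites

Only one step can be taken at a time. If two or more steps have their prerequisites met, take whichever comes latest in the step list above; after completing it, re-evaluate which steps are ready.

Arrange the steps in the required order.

(E), (B), (D), (C), (F), (A), (G)

(E), (B) and (D) have no prerequisites; (E) is listed later, so (E) is first.
(B) and (D) are both available; (B) is listed later → (B).
(C) now also ready, so the ready set is {(D), (C)}; (D) is listed later → (D).
(C) needed (B), now all done → (C).
Next only (F) has its prerequisites met → (F).
(A) and (G) are both available; (A) is listed later → (A).
Next only (G) has its prerequisites met → (G).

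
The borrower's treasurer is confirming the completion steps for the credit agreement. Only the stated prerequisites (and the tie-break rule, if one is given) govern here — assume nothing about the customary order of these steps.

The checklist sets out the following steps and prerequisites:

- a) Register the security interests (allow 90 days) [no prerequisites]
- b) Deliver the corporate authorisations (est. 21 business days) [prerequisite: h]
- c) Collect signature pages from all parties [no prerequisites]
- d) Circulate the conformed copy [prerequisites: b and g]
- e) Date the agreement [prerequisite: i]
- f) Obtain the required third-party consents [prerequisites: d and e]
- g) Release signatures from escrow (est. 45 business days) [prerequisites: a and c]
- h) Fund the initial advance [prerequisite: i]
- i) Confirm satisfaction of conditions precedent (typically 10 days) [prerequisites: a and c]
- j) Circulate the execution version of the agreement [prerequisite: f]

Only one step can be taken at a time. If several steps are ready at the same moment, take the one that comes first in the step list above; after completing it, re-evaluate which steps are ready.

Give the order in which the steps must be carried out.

a, c, g, i, e, h, b, d, f, j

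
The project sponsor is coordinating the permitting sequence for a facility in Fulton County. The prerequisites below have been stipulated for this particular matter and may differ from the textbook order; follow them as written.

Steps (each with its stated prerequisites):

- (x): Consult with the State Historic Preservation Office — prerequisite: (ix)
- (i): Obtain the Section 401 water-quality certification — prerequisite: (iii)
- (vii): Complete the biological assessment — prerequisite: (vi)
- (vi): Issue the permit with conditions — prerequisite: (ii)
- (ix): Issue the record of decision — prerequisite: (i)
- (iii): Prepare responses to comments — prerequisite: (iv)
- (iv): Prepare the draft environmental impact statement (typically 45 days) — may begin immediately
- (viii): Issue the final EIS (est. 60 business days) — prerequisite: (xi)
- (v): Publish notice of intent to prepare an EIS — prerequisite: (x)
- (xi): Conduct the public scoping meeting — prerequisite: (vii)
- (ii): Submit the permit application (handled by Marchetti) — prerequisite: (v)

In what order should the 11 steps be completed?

(iv) has no prerequisites → (iv) first.
Next only (iii) has its prerequisites met → (iii).
Next only (i) has its prerequisites met → (i).
(ix) needed (i), now all done → (ix).
(x) needed (ix), now all done → (x).
(v) is the only step now ready → (v).
That leaves (ii) as the only ready step → (ii).
(vi) needed (ii), now all done → (vi).
(vii) needed (vi), now all done → (vii).
(xi) is the only step now ready → (xi).
(viii) is the only step now ready → (viii).

(iv), (iii), (i), (ix), (x), (v), (ii), (vi), (vii), (xi), (viii)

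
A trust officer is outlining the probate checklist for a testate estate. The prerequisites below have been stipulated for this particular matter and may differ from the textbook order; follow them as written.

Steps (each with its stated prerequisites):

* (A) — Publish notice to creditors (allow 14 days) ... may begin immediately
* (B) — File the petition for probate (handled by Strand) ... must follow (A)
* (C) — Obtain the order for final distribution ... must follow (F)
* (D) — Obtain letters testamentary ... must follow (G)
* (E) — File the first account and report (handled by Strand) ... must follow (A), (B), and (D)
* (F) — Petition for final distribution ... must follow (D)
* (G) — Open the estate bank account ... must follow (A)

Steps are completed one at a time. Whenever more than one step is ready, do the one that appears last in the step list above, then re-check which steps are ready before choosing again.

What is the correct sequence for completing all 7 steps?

(A), (G), (D), (F), (C), (B), (E)

(A) is the only step with nothing outstanding, so it goes first.
Ready: (G) and (B). (G) is listed later → (G).
Ready: (D) and (B). (D) is listed later → (D).
(F) now also ready, so the ready set is {(F), (B)}; (F) is listed later → (F).
Now (C) and (B) have their prerequisites met. (C) is listed later, so (C) next.
That leaves (B) as the only ready step → (B).
(E) needed (D), (B) and (A), now all done → (E).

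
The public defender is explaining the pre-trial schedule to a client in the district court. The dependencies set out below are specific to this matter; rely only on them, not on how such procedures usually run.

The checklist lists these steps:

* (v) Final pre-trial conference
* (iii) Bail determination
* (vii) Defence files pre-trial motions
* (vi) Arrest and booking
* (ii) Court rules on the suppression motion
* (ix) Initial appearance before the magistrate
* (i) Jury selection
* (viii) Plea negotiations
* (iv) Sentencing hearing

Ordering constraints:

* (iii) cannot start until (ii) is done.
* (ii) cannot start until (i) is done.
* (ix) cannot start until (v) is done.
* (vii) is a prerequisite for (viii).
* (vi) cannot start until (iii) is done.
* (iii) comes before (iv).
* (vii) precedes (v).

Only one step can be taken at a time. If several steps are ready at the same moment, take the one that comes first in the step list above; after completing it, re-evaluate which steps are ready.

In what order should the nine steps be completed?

(vii) → (v) → (ix) → (i) → (ii) → (iii) → (vi) → (viii) → (iv)

Nothing is required for (vii) and (i). (vii) is listed earlier → (vii) first.
(v) and (viii) now also ready, so the ready set is {(v), (i), (viii)}; (v) is listed earlier → (v).
(ix) now also ready, so the ready set is {(ix), (i), (viii)}; (ix) is listed earlier → (ix).
Ready: (i) and (viii). (i) is listed earlier → (i).
(ii) now also ready, so the ready set is {(ii), (viii)}; (ii) is listed earlier → (ii).
(iii) now also ready, so the ready set is {(iii), (viii)}; (iii) is listed earlier → (iii).
Ready: (vi), (viii) and (iv). (vi) is listed earlier → (vi).
Now (viii) and (iv) have their prerequisites met. (viii) is listed earlier, so (viii) next.
That leaves (iv) as the only ready step → (iv).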